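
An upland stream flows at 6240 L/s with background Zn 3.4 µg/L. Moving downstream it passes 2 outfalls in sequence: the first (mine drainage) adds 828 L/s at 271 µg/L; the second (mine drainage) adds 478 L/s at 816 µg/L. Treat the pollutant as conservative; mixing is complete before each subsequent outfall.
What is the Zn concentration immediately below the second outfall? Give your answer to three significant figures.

Below outfall 1: Q → 7068 L/s, C = (6240·3.400 + 828.0·271.0)/7068 = 34.75 µg/L.
Below outfall 2: Q → 7546 L/s, C = (7068·34.75 + 478.0·816.0)/7546 = 84.24 µg/L.

84.2 µg/L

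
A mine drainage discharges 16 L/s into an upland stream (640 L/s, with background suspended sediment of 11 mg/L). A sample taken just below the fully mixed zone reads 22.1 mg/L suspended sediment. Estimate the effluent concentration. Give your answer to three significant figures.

Mass balance: 640.0·11.00 + 16.00·Cₑ = 656.0·22.10
→ Cₑ = (656.0·22.10 − 640.0·11.00) / 16.00 = 466.1 mg/L.

466 mg/L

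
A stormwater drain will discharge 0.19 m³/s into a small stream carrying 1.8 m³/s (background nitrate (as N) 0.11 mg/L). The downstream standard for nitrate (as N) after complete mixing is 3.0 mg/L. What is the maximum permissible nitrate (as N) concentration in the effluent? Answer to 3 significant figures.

At the limit, (Qr·Cr + Qe·Cₑ)/(Qr + Qe) = 3.0:
Cₑ = (1.990·3.0 − 1.800·0.1100) / 0.1900 = 30.38 mg/L.

30.4 mg/L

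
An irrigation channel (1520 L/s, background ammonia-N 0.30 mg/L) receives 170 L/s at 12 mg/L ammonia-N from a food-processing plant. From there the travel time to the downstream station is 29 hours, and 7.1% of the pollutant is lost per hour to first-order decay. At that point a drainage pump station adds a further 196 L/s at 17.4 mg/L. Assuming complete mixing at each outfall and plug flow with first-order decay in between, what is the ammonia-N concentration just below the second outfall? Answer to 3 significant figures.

1.96 mg/L

Flow-weighted average: C = (1520·0.3000 + 170.0·12.00) / 1690 = 2496/1690 = 1.477 mg/L; combined flow 1690 L/s.
7.1%/h lost → k = −ln(1 − 0.071) = 0.07365 h⁻¹.
After decay, C = 1.477 × e^(−kt) = 1.477 × 0.1182 = 0.1745 mg/L.
Second outfall: C = (1690·0.1745 + 196.0·17.40)/1886 = 1.965 mg/L.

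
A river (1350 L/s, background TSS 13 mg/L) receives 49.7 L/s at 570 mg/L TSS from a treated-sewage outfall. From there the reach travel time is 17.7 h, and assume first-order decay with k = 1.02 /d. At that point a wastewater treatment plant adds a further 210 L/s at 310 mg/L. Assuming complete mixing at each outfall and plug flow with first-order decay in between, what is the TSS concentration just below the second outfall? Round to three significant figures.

Flow-weighted average: C = (1350·13.00 + 49.70·570.0) / 1400 = 45880/1400 = 32.78 mg/L; combined flow 1400 L/s.
After decay, C = 32.78 × e^(−kt) = 32.78 × 0.4713 = 15.45 mg/L.
Second outfall: C = (1400·15.45 + 210.0·310.0)/1610 = 53.88 mg/L.

53.9 mg/L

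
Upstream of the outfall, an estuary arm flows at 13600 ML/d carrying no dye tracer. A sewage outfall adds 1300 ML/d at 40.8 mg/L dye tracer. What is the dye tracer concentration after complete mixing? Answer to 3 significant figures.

Mixed concentration C = ΣQC/ΣQ = (13600·0 + 1300·40.80) / 14900 = 53040/14900 = 3.560 mg/L.

3.56 mg/L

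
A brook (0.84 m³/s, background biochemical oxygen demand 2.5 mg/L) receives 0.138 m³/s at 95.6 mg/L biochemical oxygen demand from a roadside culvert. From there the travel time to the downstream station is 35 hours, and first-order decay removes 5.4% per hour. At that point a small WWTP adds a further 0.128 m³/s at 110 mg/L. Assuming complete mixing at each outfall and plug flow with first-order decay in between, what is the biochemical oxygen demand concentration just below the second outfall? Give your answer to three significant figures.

Flow-weighted average: C = (0.8400·2.500 + 0.1380·95.60) / 0.9780 = 15.29/0.9780 = 15.64 mg/L; combined flow 0.9780 m³/s.
5.4%/h lost → k = −ln(1 − 0.054) = 0.05551 h⁻¹.
First-order decay: C = 15.64·exp(−k·t) = 15.64·0.1433 = 2.240 mg/L.
At the second outfall, C = (0.9780·2.240 + 0.1280·110.0) / (0.9780 + 0.1280) = 14.71 mg/L.

14.7 mg/L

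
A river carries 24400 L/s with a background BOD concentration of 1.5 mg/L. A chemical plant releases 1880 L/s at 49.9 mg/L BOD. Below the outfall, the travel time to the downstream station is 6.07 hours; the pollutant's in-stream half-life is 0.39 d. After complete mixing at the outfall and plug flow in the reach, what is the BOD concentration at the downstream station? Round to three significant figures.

Conservation of mass: C = (24400·1.500 + 1880·49.90) / 26280 = 130400/26280 = 4.962 mg/L.
Half-life 0.39 d → k = ln 2 / 0.39 = 1.777 d⁻¹.
Applying C = C₀e^(−kt): 4.962 × 0.6379 = 3.166 mg/L.

3.17 mg/L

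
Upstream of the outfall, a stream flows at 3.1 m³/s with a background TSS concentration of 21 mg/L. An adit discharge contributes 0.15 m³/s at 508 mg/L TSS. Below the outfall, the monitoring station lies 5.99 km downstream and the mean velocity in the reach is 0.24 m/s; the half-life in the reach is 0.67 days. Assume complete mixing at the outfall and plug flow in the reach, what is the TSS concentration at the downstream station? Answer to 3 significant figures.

Flow-weighted average: C = (3.100·21.00 + 0.1500·508.0) / 3.250 = 141.3/3.250 = 43.48 mg/L.
Travel time t = 5.99·1000 / 0.24 = 24960 s = 6.933 h.
Half-life 0.67 d → k = ln 2 / 0.67 = 1.035 d⁻¹.
After decay, C = 43.48 × e^(−kt) = 43.48 × 0.7417 = 32.25 mg/L.

32.2 mg/L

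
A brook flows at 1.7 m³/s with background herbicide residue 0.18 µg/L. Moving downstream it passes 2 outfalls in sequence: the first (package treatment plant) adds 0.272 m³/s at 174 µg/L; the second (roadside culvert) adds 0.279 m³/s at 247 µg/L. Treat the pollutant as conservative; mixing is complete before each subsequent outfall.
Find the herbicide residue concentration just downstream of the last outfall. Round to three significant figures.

Below outfall 1: Q → 1.972 m³/s, C = (1.700·0.1800 + 0.2720·174.0)/1.972 = 24.16 µg/L.
Below outfall 2: Q → 2.251 m³/s, C = (1.972·24.16 + 0.2790·247.0)/2.251 = 51.78 µg/L.

51.8 µg/L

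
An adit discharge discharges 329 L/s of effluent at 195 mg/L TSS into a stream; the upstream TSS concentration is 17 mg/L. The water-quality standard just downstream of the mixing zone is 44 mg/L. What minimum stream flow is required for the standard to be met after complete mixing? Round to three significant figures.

Set C_mix = 44: (Q·17.00 + 329.0·195.0) / (Q + 329.0) = 44
→ Q = 329.0·(195.0 − 44)/(44 − 17.00) = 1840 L/s.

1840 L/s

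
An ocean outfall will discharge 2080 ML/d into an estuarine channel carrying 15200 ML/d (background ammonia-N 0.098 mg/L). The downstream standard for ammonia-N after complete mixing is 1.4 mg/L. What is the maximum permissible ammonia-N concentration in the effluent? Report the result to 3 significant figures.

10.9 mg/L

At the limit, (Qr·Cr + Qe·Cₑ)/(Qr + Qe) = 1.4:
Cₑ = (17280·1.4 − 15200·0.09800) / 2080 = 10.91 mg/L.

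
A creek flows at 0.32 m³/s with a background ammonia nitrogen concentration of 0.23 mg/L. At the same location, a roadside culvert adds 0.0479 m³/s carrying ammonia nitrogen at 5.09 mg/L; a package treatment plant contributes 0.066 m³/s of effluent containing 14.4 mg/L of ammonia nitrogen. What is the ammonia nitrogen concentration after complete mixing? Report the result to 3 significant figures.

Mixed concentration C = ΣQC/ΣQ = (0.3200·0.2300 + 0.04790·5.090 + 0.06600·14.40) / 0.4339 = 1.268/0.4339 = 2.922 mg/L.

2.92 mg/L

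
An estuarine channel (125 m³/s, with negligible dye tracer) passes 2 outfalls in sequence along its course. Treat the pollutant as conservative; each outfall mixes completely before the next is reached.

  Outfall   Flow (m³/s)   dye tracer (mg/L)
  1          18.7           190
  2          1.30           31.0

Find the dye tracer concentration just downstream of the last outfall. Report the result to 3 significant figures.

Outfall 1: combined Q = 143.7 m³/s; C = (125.0·0 + 18.70·190.0)/143.7 = 24.73 mg/L.
Outfall 2: combined Q = 145.0 m³/s; C = (143.7·24.73 + 1.300·31.00)/145.0 = 24.78 mg/L.

24.8 mg/L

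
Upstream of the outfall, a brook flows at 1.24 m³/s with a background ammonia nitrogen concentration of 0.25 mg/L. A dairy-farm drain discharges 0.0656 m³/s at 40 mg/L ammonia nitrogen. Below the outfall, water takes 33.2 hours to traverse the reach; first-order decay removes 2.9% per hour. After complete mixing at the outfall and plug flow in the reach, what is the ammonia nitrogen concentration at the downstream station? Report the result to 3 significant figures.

Mass balance: C = (1.240·0.2500 + 0.06560·40.00) / 1.306 = 2.934/1.306 = 2.247 mg/L.
2.9%/h lost → k = −ln(1 − 0.029) = 0.02943 h⁻¹.
First-order decay: C = 2.247·exp(−k·t) = 2.247·0.3764 = 0.8459 mg/L.

0.846 mg/L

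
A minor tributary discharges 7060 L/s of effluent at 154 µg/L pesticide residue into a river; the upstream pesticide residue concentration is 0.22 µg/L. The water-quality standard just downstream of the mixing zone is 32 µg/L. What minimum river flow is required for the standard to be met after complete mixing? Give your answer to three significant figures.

27100 L/s

Set C_mix = 32: (Q·0.2200 + 7060·154.0) / (Q + 7060) = 32
→ Q = 7060·(154.0 − 32)/(32 − 0.2200) = 27100 L/s.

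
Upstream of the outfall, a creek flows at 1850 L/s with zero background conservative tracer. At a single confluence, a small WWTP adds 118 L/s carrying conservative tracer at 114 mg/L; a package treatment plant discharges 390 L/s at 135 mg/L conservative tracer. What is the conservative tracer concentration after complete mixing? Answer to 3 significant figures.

28.0 mg/L

Mixed concentration C = ΣQC/ΣQ = (1850·0 + 118.0·114.0 + 390.0·135.0) / 2358 = 66100/2358 = 28.03 mg/L.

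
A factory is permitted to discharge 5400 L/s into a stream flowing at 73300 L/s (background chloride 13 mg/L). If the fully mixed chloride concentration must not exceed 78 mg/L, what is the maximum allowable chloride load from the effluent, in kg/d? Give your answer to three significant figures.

448000 kg/d

Mass balance at the limit: 73300·13.00 + 5400·Cₑ = 78700·78 → Cₑ = 960.3 mg/L.
5400 L/s = 5.400 m³/s. Load = 5.400 m³/s × 960.3 g/m³ × 86 400 s/d = 448000 kg/d.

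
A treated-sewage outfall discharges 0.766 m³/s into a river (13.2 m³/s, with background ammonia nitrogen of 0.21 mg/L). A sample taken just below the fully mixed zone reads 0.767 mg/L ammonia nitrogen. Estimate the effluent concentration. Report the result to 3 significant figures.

10.4 mg/L

Mass balance: 13.20·0.2100 + 0.7660·Cₑ = 13.97·0.7670
→ Cₑ = (13.97·0.7670 − 13.20·0.2100) / 0.7660 = 10.37 mg/L.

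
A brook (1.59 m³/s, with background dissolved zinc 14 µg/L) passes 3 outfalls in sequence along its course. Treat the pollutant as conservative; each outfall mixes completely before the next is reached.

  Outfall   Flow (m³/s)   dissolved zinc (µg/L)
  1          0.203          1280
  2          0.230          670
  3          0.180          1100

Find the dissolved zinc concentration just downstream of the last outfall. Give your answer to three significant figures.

288 µg/L

Outfall 1: combined Q = 1.793 m³/s; C = (1.590·14.00 + 0.2030·1280)/1.793 = 157.3 µg/L.
Outfall 2: combined Q = 2.023 m³/s; C = (1.793·157.3 + 0.2300·670.0)/2.023 = 215.6 µg/L.
Outfall 3: combined Q = 2.203 m³/s; C = (2.023·215.6 + 0.1800·1100)/2.203 = 287.9 µg/L.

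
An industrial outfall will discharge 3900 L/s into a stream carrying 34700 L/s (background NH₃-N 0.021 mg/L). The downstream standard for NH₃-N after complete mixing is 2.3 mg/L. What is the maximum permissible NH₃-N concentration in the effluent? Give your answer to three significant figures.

22.6 mg/L

At the limit, (Qr·Cr + Qe·Cₑ)/(Qr + Qe) = 2.3:
Cₑ = (38600·2.3 − 34700·0.02100) / 3900 = 22.58 mg/L.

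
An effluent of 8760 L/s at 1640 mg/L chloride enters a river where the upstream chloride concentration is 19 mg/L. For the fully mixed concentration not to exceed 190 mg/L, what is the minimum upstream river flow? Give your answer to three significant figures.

Set C_mix = 190: (Q·19.00 + 8760·1640) / (Q + 8760) = 190
→ Q = 8760·(1640 − 190)/(190 − 19.00) = 74280 L/s.

74300 L/s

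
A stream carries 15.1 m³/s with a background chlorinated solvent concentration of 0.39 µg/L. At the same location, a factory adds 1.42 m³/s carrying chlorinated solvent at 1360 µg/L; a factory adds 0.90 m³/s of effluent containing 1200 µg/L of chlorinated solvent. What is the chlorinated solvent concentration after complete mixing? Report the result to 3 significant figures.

Conservation of mass: C = (15.10·0.3900 + 1.420·1360 + 0.9000·1200) / 17.42 = 3017/17.42 = 173.2 µg/L.

173 µg/L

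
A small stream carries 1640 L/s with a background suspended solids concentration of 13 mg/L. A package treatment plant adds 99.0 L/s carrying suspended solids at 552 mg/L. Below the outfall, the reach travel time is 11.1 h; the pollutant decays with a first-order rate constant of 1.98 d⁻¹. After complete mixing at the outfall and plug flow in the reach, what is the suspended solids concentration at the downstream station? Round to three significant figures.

17.5 mg/L

Mixed concentration C = ΣQC/ΣQ = (1640·13.00 + 99.00·552.0) / 1739 = 75970/1739 = 43.68 mg/L.
Applying C = C₀e^(−kt): 43.68 × 0.4002 = 17.48 mg/L.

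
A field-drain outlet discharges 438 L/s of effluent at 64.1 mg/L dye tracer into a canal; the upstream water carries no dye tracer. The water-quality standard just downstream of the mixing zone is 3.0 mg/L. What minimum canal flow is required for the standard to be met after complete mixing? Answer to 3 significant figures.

Set C_mix = 3.0: (Q·0 + 438.0·64.10) / (Q + 438.0) = 3.0
→ Q = 438.0·(64.10 − 3.0)/(3.0 − 0) = 8921 L/s.

8920 L/s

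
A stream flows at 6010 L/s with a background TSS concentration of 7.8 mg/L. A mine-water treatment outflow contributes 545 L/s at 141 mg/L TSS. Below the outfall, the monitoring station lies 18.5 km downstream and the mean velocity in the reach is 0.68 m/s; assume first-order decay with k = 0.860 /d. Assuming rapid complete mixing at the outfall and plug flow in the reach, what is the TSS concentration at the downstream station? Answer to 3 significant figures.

14.4 mg/L

Mixed concentration C = ΣQC/ΣQ = (6010·7.800 + 545.0·141.0) / 6555 = 123700/6555 = 18.87 mg/L.
Travel time t = 18.5·1000 / 0.68 = 27210 s = 7.557 h.
After decay, C = 18.87 × e^(−kt) = 18.87 × 0.7628 = 14.40 mg/L.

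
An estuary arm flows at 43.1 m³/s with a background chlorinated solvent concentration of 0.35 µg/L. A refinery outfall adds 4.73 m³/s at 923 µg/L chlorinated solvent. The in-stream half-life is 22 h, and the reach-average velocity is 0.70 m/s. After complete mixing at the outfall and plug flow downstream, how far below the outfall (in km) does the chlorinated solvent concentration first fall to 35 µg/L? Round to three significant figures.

After mixing, C = (43.10·0.3500 + 4.730·923.0) / 47.83 = 4381/47.83 = 91.59 µg/L.
Half-life 22 h → k = ln 2 / 22 = 0.03151 h⁻¹ = 0.7562 d⁻¹.
Set 91.59·exp(−k·t) = 35 → t = ln(91.59/35)/k = 109900 s = 30.53 h.
Distance = v·t = 0.70·109900 = 76940 m = 76.94 km.

76.9 km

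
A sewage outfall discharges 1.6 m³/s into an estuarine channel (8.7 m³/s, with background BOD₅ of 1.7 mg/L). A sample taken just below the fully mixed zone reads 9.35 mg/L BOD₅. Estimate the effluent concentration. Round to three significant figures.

50.9 mg/L

Mass balance: 8.700·1.700 + 1.600·Cₑ = 10.30·9.350
→ Cₑ = (10.30·9.350 − 8.700·1.700) / 1.600 = 50.95 mg/L.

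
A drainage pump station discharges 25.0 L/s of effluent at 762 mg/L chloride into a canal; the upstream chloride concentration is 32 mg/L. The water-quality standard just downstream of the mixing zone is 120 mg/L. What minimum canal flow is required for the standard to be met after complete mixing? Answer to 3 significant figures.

Set C_mix = 120: (Q·32.00 + 25.00·762.0) / (Q + 25.00) = 120
→ Q = 25.00·(762.0 − 120)/(120 − 32.00) = 182.4 L/s.

182 L/s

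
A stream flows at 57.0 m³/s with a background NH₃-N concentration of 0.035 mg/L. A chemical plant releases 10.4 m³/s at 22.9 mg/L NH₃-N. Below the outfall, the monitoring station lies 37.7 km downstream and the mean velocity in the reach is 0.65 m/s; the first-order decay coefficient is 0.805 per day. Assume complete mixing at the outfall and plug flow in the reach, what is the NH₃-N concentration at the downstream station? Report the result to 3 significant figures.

Mixed concentration C = ΣQC/ΣQ = (57.00·0.03500 + 10.40·22.90) / 67.40 = 240.2/67.40 = 3.563 mg/L.
Travel time t = 37.7·1000 / 0.65 = 58000 s = 16.11 h.
First-order decay: C = 3.563·exp(−k·t) = 3.563·0.5825 = 2.076 mg/L.

2.08 mg/L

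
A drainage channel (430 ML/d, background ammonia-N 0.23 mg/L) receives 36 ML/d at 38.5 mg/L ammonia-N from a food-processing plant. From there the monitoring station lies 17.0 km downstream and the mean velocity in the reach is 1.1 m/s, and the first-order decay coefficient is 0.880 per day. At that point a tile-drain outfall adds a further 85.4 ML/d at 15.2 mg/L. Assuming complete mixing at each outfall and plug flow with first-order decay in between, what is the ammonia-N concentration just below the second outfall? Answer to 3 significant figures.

4.65 mg/L

Flow-weighted average: C = (430.0·0.2300 + 36.00·38.50) / 466.0 = 1485/466.0 = 3.186 mg/L; combined flow 466.0 ML/d.
Travel time t = 17.0·1000 / 1.1 = 15450 s = 4.293 h.
Applying C = C₀e^(−kt): 3.186 × 0.8544 = 2.722 mg/L.
At the second outfall, C = (466.0·2.722 + 85.40·15.20) / (466.0 + 85.40) = 4.655 mg/L.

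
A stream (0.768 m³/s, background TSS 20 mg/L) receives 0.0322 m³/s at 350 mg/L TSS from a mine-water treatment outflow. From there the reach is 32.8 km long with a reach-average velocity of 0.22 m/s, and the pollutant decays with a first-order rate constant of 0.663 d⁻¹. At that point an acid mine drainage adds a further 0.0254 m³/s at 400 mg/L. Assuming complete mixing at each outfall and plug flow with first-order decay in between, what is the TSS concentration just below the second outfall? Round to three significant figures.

22.6 mg/L

Conservation of mass: C = (0.7680·20.00 + 0.03220·350.0) / 0.8002 = 26.63/0.8002 = 33.28 mg/L; combined flow 0.8002 m³/s.
Travel time t = 32.8·1000 / 0.22 = 149100 s = 41.41 h.
Applying C = C₀e^(−kt): 33.28 × 0.3185 = 10.60 mg/L.
Second outfall: C = (0.8002·10.60 + 0.02540·400.0)/0.8256 = 22.58 mg/L.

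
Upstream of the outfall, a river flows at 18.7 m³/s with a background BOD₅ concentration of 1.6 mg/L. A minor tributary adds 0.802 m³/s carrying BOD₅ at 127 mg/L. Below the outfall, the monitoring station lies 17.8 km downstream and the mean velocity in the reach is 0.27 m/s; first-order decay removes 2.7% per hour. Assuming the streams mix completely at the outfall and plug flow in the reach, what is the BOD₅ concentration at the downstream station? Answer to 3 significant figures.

After mixing, C = (18.70·1.600 + 0.8020·127.0) / 19.50 = 131.8/19.50 = 6.757 mg/L.
Travel time t = 17.8·1000 / 0.27 = 65930 s = 18.31 h.
2.7%/h lost → k = −ln(1 − 0.027) = 0.02737 h⁻¹.
Decay over the reach: 6.757·exp(−kt) = 6.757·0.6058 = 4.093 mg/L.

4.09 mg/L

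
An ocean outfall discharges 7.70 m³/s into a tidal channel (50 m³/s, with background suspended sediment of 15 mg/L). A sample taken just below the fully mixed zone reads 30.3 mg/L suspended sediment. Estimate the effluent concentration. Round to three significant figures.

130 mg/L

Mass balance: 50.00·15.00 + 7.700·Cₑ = 57.70·30.30
→ Cₑ = (57.70·30.30 − 50.00·15.00) / 7.700 = 129.7 mg/L.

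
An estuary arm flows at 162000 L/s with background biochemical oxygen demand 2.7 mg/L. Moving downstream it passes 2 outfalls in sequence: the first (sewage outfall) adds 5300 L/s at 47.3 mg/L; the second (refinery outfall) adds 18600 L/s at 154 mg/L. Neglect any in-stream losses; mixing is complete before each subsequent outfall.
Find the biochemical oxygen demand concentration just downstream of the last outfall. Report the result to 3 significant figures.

After outfall 1: Q = 162000 + 5300 = 167300 L/s; C = (162000·2.700 + 5300·47.30)/167300 = 4.113 mg/L.
After outfall 2: Q = 167300 + 18600 = 185900 L/s; C = (167300·4.113 + 18600·154.0)/185900 = 19.11 mg/L.

19.1 mg/L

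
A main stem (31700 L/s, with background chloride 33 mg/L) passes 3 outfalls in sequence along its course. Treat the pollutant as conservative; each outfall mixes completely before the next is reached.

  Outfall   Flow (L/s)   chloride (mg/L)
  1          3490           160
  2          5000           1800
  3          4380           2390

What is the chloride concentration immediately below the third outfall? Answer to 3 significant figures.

Outfall 1: combined Q = 35190 L/s; C = (31700·33.00 + 3490·160.0)/35190 = 45.60 mg/L.
Outfall 2: combined Q = 40190 L/s; C = (35190·45.60 + 5000·1800)/40190 = 263.9 mg/L.
Outfall 3: combined Q = 44570 L/s; C = (40190·263.9 + 4380·2390)/44570 = 472.8 mg/L.

473 mg/L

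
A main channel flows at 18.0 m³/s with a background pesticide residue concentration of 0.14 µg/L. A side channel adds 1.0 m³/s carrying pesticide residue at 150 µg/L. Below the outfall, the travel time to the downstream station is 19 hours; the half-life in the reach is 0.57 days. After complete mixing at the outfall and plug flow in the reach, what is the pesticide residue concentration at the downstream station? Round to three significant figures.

Flow-weighted average: C = (18.00·0.1400 + 1.000·150.0) / 19.00 = 152.5/19.00 = 8.027 µg/L.
Half-life 0.57 d → k = ln 2 / 0.57 = 1.216 d⁻¹.
After decay, C = 8.027 × e^(−kt) = 8.027 × 0.3819 = 3.065 µg/L.

3.07 µg/L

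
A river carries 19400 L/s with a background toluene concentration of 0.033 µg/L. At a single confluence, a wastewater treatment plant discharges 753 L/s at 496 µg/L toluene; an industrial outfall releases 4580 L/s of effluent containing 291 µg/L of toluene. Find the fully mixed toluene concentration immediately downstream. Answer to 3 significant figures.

Mixed concentration C = ΣQC/ΣQ = (19400·0.03300 + 753.0·496.0 + 4580·291.0) / 24730 = 1707000/24730 = 69.01 µg/L.

69.0 µg/L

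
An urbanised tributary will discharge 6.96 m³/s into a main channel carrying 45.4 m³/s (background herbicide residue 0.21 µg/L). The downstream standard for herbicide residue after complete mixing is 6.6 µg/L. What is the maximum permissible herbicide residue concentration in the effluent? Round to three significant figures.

48.3 µg/L

At the limit, (Qr·Cr + Qe·Cₑ)/(Qr + Qe) = 6.6:
Cₑ = (52.36·6.6 − 45.40·0.2100) / 6.960 = 48.28 µg/L.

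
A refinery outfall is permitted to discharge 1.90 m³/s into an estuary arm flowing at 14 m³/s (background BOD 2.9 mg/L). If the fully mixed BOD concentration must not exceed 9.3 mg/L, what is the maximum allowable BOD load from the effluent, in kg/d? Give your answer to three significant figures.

9270 kg/d

Mass balance at the limit: 14.00·2.900 + 1.900·Cₑ = 15.90·9.3 → Cₑ = 56.46 mg/L.
Load = 1.900 m³/s × 56.46 g/m³ × 86 400 s/d = 9268 kg/d.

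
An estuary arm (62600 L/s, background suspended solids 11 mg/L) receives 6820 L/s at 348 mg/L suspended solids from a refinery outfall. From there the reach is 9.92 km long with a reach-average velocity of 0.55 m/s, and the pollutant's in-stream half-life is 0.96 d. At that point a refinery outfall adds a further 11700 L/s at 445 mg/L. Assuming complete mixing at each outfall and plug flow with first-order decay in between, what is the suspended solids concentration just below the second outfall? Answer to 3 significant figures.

After mixing, C = (62600·11.00 + 6820·348.0) / 69420 = 3062000/69420 = 44.11 mg/L; combined flow 69420 L/s.
Travel time t = 9.92·1000 / 0.55 = 18040 s = 5.010 h.
Half-life 0.96 d → k = ln 2 / 0.96 = 0.7220 d⁻¹.
First-order decay: C = 44.11·exp(−k·t) = 44.11·0.8601 = 37.94 mg/L.
At the second outfall, C = (69420·37.94 + 11700·445.0) / (69420 + 11700) = 96.65 mg/L.

96.6 mg/L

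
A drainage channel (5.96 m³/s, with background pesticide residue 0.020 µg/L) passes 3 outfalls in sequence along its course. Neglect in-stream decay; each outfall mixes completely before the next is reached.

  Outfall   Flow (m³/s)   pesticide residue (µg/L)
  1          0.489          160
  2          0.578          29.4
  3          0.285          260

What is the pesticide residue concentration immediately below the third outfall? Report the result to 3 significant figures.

After outfall 1: Q = 5.960 + 0.4890 = 6.449 m³/s; C = (5.960·0.02000 + 0.4890·160.0)/6.449 = 12.15 µg/L.
After outfall 2: Q = 6.449 + 0.5780 = 7.027 m³/s; C = (6.449·12.15 + 0.5780·29.40)/7.027 = 13.57 µg/L.
After outfall 3: Q = 7.027 + 0.2850 = 7.312 m³/s; C = (7.027·13.57 + 0.2850·260.0)/7.312 = 23.17 µg/L.

23.2 µg/L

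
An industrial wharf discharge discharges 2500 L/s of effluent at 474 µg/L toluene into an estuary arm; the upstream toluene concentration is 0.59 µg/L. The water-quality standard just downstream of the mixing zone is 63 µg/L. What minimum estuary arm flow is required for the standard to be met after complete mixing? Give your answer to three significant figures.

16500 L/s

Set C_mix = 63: (Q·0.5900 + 2500·474.0) / (Q + 2500) = 63
→ Q = 2500·(474.0 − 63)/(63 − 0.5900) = 16460 L/s.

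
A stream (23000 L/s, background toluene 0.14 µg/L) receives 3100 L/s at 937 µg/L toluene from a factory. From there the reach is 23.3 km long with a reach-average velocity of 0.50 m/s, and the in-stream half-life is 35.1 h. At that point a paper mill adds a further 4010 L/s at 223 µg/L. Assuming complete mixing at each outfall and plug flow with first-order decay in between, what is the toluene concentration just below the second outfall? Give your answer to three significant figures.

Conservation of mass: C = (23000·0.1400 + 3100·937.0) / 26100 = 2908000/26100 = 111.4 µg/L; combined flow 26100 L/s.
Travel time t = 23.3·1000 / 0.50 = 46600 s = 12.94 h.
Half-life 35.1 h → k = ln 2 / 35.1 = 0.01975 h⁻¹ = 0.4739 d⁻¹.
Decay over the reach: 111.4·exp(−kt) = 111.4·0.7744 = 86.28 µg/L.
At the second outfall, C = (26100·86.28 + 4010·223.0) / (26100 + 4010) = 104.5 µg/L.

104 µg/L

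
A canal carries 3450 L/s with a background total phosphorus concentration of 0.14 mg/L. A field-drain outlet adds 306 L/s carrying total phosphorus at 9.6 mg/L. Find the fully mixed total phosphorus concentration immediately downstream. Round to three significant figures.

Mixed concentration C = ΣQC/ΣQ = (3450·0.1400 + 306.0·9.600) / 3756 = 3421/3756 = 0.9107 mg/L.

0.911 mg/L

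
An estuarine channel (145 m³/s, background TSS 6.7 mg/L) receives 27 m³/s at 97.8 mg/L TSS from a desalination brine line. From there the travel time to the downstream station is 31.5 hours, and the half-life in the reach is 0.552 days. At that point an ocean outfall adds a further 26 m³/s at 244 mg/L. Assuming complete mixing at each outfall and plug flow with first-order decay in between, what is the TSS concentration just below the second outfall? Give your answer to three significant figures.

Flow-weighted average: C = (145.0·6.700 + 27.00·97.80) / 172.0 = 3612/172.0 = 21.00 mg/L; combined flow 172.0 m³/s.
Half-life 0.552 d → k = ln 2 / 0.552 = 1.256 d⁻¹.
Decay over the reach: 21.00·exp(−kt) = 21.00·0.1924 = 4.041 mg/L.
Second outfall: C = (172.0·4.041 + 26.00·244.0)/198.0 = 35.55 mg/L.

35.6 mg/L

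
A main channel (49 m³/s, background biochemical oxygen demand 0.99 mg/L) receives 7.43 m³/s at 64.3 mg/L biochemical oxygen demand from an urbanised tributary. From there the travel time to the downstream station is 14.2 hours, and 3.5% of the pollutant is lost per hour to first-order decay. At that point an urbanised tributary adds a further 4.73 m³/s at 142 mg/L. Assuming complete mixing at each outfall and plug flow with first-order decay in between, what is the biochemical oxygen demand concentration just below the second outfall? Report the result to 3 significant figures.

Mass balance: C = (49.00·0.9900 + 7.430·64.30) / 56.43 = 526.3/56.43 = 9.326 mg/L; combined flow 56.43 m³/s.
3.5%/h lost → k = −ln(1 − 0.035) = 0.03563 h⁻¹.
Applying C = C₀e^(−kt): 9.326 × 0.6030 = 5.623 mg/L.
Second outfall: C = (56.43·5.623 + 4.730·142.0)/61.16 = 16.17 mg/L.

16.2 mg/L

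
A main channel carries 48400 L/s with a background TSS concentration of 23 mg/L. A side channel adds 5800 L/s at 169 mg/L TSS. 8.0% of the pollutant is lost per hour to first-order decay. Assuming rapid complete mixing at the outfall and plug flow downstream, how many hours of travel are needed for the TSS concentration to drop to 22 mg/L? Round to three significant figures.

6.75 h

Flow-weighted average: C = (48400·23.00 + 5800·169.0) / 54200 = 2093000/54200 = 38.62 mg/L.
8.0%/h lost → k = −ln(1 − 0.08) = 0.08338 h⁻¹.
38.62·exp(−k·t) = 22 → t = ln(38.62/22)/k = 24300 s = 6.750 h.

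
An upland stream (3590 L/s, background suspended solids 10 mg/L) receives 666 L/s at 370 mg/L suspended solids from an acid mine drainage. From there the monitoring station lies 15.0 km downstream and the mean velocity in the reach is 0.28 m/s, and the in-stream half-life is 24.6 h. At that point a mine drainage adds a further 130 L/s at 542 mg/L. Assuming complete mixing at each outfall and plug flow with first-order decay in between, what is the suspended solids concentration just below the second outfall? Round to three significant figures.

Flow-weighted average: C = (3590·10.00 + 666.0·370.0) / 4256 = 282300/4256 = 66.33 mg/L; combined flow 4256 L/s.
Travel time t = 15.0·1000 / 0.28 = 53570 s = 14.88 h.
Half-life 24.6 h → k = ln 2 / 24.6 = 0.02818 h⁻¹ = 0.6762 d⁻¹.
Applying C = C₀e^(−kt): 66.33 × 0.6575 = 43.62 mg/L.
Second outfall: C = (4256·43.62 + 130.0·542.0)/4386 = 58.39 mg/L.

58.4 mg/L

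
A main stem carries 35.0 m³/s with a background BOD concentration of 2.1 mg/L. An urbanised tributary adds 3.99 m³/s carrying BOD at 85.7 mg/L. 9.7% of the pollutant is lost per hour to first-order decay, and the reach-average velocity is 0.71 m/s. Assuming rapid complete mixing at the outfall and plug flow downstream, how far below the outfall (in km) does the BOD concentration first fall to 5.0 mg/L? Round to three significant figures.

Mass balance: C = (35.00·2.100 + 3.990·85.70) / 38.99 = 415.4/38.99 = 10.66 mg/L.
9.7%/h lost → k = −ln(1 − 0.097) = 0.1020 h⁻¹.
Set 10.66·exp(−k·t) = 5.0 → t = ln(10.66/5.0)/k = 26700 s = 7.415 h.
Distance = v·t = 0.71·26700 = 18950 m = 18.95 km.

19.0 km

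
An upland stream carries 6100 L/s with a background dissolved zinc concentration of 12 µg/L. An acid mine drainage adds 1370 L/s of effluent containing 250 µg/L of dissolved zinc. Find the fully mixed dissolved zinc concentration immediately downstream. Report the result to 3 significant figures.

Mass balance: C = (6100·12.00 + 1370·250.0) / 7470 = 415700/7470 = 55.65 µg/L.

55.6 µg/L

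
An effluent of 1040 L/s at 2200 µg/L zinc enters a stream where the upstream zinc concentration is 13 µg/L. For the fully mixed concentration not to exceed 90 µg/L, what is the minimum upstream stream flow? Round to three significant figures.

28500 L/s

Set C_mix = 90: (Q·13.00 + 1040·2200) / (Q + 1040) = 90
→ Q = 1040·(2200 − 90)/(90 − 13.00) = 28500 L/s.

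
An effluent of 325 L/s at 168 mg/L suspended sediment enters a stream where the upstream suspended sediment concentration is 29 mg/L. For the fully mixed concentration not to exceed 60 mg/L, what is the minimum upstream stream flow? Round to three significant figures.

Set C_mix = 60: (Q·29.00 + 325.0·168.0) / (Q + 325.0) = 60
→ Q = 325.0·(168.0 − 60)/(60 − 29.00) = 1132 L/s.

1130 L/s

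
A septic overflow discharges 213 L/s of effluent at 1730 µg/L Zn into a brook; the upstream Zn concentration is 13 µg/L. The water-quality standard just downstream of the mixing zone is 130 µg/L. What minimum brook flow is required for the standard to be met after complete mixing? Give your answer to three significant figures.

Set C_mix = 130: (Q·13.00 + 213.0·1730) / (Q + 213.0) = 130
→ Q = 213.0·(1730 − 130)/(130 − 13.00) = 2913 L/s.

2910 L/s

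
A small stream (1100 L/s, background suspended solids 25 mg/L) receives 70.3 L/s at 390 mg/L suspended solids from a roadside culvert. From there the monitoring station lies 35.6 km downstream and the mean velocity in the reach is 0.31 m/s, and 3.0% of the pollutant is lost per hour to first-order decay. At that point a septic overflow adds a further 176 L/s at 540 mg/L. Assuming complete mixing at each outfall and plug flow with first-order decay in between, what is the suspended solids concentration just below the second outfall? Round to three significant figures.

86.0 mg/L

Conservation of mass: C = (1100·25.00 + 70.30·390.0) / 1170 = 54920/1170 = 46.93 mg/L; combined flow 1170 L/s.
Travel time t = 35.6·1000 / 0.31 = 114800 s = 31.90 h.
3.0%/h lost → k = −ln(1 − 0.03) = 0.03046 h⁻¹.
Applying C = C₀e^(−kt): 46.93 × 0.3785 = 17.76 mg/L.
Second outfall: C = (1170·17.76 + 176.0·540.0)/1346 = 86.03 mg/L.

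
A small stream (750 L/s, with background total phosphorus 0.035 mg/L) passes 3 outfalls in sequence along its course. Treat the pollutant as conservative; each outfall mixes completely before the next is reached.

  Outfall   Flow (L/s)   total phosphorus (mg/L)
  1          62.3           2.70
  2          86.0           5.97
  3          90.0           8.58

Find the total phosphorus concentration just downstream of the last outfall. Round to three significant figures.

Below outfall 1: Q → 812.3 L/s, C = (750.0·0.03500 + 62.30·2.700)/812.3 = 0.2394 mg/L.
Below outfall 2: Q → 898.3 L/s, C = (812.3·0.2394 + 86.00·5.970)/898.3 = 0.7880 mg/L.
Below outfall 3: Q → 988.3 L/s, C = (898.3·0.7880 + 90.00·8.580)/988.3 = 1.498 mg/L.

1.50 mg/L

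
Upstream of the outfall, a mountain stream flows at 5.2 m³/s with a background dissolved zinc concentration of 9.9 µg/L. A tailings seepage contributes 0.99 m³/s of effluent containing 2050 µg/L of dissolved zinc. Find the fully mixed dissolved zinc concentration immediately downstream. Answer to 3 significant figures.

336 µg/L

Conservation of mass: C = (5.200·9.900 + 0.9900·2050) / 6.190 = 2081/6.190 = 336.2 µg/L.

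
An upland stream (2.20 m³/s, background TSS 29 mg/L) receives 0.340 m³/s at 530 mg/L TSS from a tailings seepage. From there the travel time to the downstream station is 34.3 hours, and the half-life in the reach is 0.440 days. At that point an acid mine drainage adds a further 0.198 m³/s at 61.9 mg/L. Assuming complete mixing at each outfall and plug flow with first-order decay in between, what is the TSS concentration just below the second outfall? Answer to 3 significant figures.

Mass balance: C = (2.200·29.00 + 0.3400·530.0) / 2.540 = 244.0/2.540 = 96.06 mg/L; combined flow 2.540 m³/s.
Half-life 0.440 d → k = ln 2 / 0.440 = 1.575 d⁻¹.
Decay over the reach: 96.06·exp(−kt) = 96.06·0.1053 = 10.11 mg/L.
Second outfall: C = (2.540·10.11 + 0.1980·61.90)/2.738 = 13.86 mg/L.

13.9 mg/L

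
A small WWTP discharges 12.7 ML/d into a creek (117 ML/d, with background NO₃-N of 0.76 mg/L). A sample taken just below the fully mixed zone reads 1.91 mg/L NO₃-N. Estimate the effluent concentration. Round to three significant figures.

Mass balance: 117.0·0.7600 + 12.70·Cₑ = 129.7·1.910
→ Cₑ = (129.7·1.910 − 117.0·0.7600) / 12.70 = 12.50 mg/L.

12.5 mg/L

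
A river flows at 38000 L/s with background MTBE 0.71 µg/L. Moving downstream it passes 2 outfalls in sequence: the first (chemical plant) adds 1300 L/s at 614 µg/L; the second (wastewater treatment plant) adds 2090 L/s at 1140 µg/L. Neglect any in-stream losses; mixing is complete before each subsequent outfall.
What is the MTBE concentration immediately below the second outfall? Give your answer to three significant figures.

Outfall 1: combined Q = 39300 L/s; C = (38000·0.7100 + 1300·614.0)/39300 = 21.00 µg/L.
Outfall 2: combined Q = 41390 L/s; C = (39300·21.00 + 2090·1140)/41390 = 77.50 µg/L.

77.5 µg/L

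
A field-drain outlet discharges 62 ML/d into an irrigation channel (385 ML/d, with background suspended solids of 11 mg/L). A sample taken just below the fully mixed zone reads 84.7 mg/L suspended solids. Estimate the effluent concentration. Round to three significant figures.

Mass balance: 385.0·11.00 + 62.00·Cₑ = 447.0·84.70
→ Cₑ = (447.0·84.70 − 385.0·11.00) / 62.00 = 542.4 mg/L.

542 mg/L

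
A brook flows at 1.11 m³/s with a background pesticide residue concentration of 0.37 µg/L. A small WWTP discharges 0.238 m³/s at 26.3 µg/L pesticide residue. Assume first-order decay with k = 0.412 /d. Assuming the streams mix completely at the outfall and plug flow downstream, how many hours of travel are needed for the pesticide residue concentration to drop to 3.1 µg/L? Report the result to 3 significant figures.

27.2 h

After mixing, C = (1.110·0.3700 + 0.2380·26.30) / 1.348 = 6.670/1.348 = 4.948 µg/L.
4.948·exp(−k·t) = 3.1 → t = ln(4.948/3.1)/k = 98060 s = 27.24 h.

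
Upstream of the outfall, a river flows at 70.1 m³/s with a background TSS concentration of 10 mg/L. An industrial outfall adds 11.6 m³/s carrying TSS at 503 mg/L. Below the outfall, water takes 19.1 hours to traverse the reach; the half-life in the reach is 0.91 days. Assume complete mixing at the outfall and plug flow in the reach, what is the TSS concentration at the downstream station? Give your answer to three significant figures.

43.6 mg/L

Conservation of mass: C = (70.10·10.00 + 11.60·503.0) / 81.70 = 6536/81.70 = 80.00 mg/L.
Half-life 0.91 d → k = ln 2 / 0.91 = 0.7617 d⁻¹.
First-order decay: C = 80.00·exp(−k·t) = 80.00·0.5454 = 43.63 mg/L.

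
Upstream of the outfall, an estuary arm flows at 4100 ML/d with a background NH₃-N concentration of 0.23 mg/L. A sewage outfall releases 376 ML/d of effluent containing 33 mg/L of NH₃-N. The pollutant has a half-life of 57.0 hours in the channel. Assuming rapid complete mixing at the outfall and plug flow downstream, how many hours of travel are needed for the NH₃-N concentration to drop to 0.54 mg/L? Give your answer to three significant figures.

Mass balance: C = (4100·0.2300 + 376.0·33.00) / 4476 = 13350/4476 = 2.983 mg/L.
Half-life 57.0 h → k = ln 2 / 57.0 = 0.01216 h⁻¹ = 0.2919 d⁻¹.
2.983·exp(−k·t) = 0.54 → t = ln(2.983/0.54)/k = 505900 s = 140.5 h.

141 h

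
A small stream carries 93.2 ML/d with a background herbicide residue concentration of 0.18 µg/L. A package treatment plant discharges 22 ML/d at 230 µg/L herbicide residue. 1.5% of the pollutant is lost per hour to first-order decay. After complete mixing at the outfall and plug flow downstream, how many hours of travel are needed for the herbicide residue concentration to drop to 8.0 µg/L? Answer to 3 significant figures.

Mass balance: C = (93.20·0.1800 + 22.00·230.0) / 115.2 = 5077/115.2 = 44.07 µg/L.
1.5%/h lost → k = −ln(1 − 0.015) = 0.01511 h⁻¹.
44.07·exp(−k·t) = 8.0 → t = ln(44.07/8.0)/k = 406400 s = 112.9 h.

113 h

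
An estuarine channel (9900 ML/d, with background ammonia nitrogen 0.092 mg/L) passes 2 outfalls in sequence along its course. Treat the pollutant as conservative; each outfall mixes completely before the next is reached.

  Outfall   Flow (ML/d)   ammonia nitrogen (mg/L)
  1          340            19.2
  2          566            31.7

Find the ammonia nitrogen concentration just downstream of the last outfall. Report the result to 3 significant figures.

2.35 mg/L

Below outfall 1: Q → 10240 ML/d, C = (9900·0.09200 + 340.0·19.20)/10240 = 0.7264 mg/L.
Below outfall 2: Q → 10810 ML/d, C = (10240·0.7264 + 566.0·31.70)/10810 = 2.349 mg/L.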